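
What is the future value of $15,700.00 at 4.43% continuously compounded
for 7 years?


Formula: FV = P * e^(r*t)
Exponent: r*t = 0.0443 * 7 = 0.3101
e^(0.3101) = 1.363561
FV = $15,700.00 * 1.363561 = $21,407.91

$21,407.91


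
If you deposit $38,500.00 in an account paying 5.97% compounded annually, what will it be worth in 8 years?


Formula: FV = P * (1 + r)^n
Substituting: FV = $38,500.00 * (1 + 0.0597)^8
Growth factor: (1.0597)^8 = 1.590243
FV = $38,500.00 * 1.590243 = $61,224.35

$61,224.35


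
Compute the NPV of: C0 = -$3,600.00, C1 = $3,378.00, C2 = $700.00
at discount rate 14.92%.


Formula: NPV = C0 + C1/(1+r) + C2/(1+r)^2
Discount C1: $3,378.00 / (1 + 0.1492) = $2,939.44
Discount C2: $700.00 / (1 + 0.1492)^2 = $530.04
NPV = -$3,600.00 + $2,939.44 + $530.04 = -$130.53

-$130.53


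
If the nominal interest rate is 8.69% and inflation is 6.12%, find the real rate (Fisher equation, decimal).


Formula: (1 + r_real) = (1 + r_nom) / (1 + inflation)
Substituting: (1 + r_real) = 1.0869 / 1.0612
(1 + r_real) = 1.024218
r_real = 1.024218 - 1 = 0.024218

0.024218


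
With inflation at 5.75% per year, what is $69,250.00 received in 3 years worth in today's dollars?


Formula: Real value = nominal / (1 + inflation)^years
Price level: (1 + 0.0575)^3 = 1.182609
Real value = $69,250.00 / 1.182609 = $58,556.98

$58,556.98


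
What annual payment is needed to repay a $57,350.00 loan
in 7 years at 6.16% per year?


Formula: PMT = PV * r / (1 - (1+r)^(-n))
Denominator: 1 - (1 + 0.0616)^(-7) = 0.341928
Numerator: $57,350.00 * 0.0616 = 3532.76
PMT = 3532.76 / 0.341928 = $10,331.89

$10,331.89


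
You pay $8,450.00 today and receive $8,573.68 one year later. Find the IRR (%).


Formula: IRR = C1/C0 - 1
Substituting: IRR = $8,573.68 / $8,450.00 - 1
Ratio: 1.014637 - 1 = 0.014637
IRR = 1.4637%

1.4637%


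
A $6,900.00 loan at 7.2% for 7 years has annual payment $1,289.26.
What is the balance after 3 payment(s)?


Formula: Balance = PV*(1+r)^k - PMT*((1+r)^k - 1)/r
Growth: (1 + 0.072)^3 = 1.231925
Accumulated factor: ((1+r)^k - 1)/r = 3.221184
Balance = $6,900.00 * 1.231925 - $1,289.26 * 3.221184
Balance = $4,347.34

$4,347.34


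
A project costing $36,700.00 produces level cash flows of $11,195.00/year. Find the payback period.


Formula: Payback = investment / annual cash flow
Substituting: Payback = $36,700.00 / $11,195.00
Payback = 3.2782 years

3.2782 years


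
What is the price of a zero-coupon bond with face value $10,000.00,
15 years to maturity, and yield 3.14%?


Formula: Price = FV / (1 + r)^n
Substituting: Price = $10,000.00 / (1 + 0.0314)^15
Discount factor: (1.0314)^15 = 1.590036
Price = $10,000.00 / 1.590036 = $6,289.17

$6,289.17


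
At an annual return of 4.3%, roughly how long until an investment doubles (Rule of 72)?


Formula: Years ≈ 72 / r
Substituting: Years ≈ 72 / 4.3
Years ≈ 16.7

16.7 years


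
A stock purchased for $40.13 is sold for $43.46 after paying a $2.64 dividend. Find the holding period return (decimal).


Formula: HPR = (P1 - P0 + D) / P0
Gain: $43.46 - $40.13 + $2.64 = $5.97
HPR = $5.97 / $40.13 = 0.1488

0.1488


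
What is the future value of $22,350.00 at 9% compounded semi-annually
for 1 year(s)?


Formula: FV = P * (1 + r/m)^(m*t)
Period rate: r/m = 0.09 / 2 = 0.045
Total periods: m*t = 2 * 1 = 2
Growth factor: (1 + 0.045)^2 = 1.092025
FV = $22,350.00 * 1.092025 = $24,406.76

$24,406.76


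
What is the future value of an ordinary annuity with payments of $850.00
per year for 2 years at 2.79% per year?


Formula: FV = PMT * ((1+r)^n - 1) / r
Growth factor: (1 + 0.0279)^2 = 1.056578
Numerator: 1.056578 - 1 = 0.056578
FV = $850.00 * 0.056578 / 0.0279 = $1,723.72

$1,723.72


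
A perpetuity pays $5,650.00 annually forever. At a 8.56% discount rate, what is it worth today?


Formula: PV = C / r
Substituting: PV = $5,650.00 / 0.0856
PV = $66,004.67

$66,004.67


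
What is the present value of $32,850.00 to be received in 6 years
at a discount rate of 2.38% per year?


Formula: PV = FV / (1 + r)^n
Substituting: PV = $32,850.00 / (1 + 0.0238)^6
Discount factor: (1.0238)^6 = 1.151571
PV = $32,850.00 / 1.151571 = $28,526.25

$28,526.25


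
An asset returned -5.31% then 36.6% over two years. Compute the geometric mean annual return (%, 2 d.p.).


Formula: Geometric mean = ((1+r1)*(1+r2))^(1/2) - 1
Product: (1 + -0.0531) * (1 + 0.366) = 0.9469 * 1.366 = 1.293465
Square root: 1.293465^0.5 = 1.137306
Geometric mean = 1.137306 - 1 = 0.137306
As percentage: 13.73%

13.73%


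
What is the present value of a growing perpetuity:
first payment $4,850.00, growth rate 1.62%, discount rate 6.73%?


Formula: PV = C / (r - g)
Spread: r - g = 0.0673 - 0.0162 = 0.0511
Substituting: PV = $4,850.00 / 0.0511
PV = $94,911.94

$94,911.94


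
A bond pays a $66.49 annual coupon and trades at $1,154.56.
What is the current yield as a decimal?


Formula: Current yield = annual coupon / price
Substituting: CY = $66.49 / $1,154.56
CY = 0.057589

0.057589


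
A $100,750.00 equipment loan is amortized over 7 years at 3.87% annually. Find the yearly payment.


Formula: PMT = PV * r / (1 - (1+r)^(-n))
Denominator: 1 - (1 + 0.0387)^(-7) = 0.2334
Numerator: $100,750.00 * 0.0387 = 3899.025
PMT = 3899.025 / 0.2334 = $16,705.37

$16,705.37


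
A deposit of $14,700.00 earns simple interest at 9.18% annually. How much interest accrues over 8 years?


Formula: I = P * r * t
Substituting: I = $14,700.00 * 0.0918 * 8
Step: I = $14,700.00 * 0.7344
I = $10,795.68

$10,795.68


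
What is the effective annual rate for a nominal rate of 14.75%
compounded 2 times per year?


Formula: EAR = (1 + r/m)^m - 1
Period rate: r/m = 0.1475 / 2 = 0.07375
Compounding: (1 + 0.07375)^2 = 1.152939
EAR = 1.152939 - 1 = 0.152939

0.152939


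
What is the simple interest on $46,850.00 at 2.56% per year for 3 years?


Formula: I = P * r * t
Substituting: I = $46,850.00 * 0.0256 * 3
Step: I = $46,850.00 * 0.0768
I = $3,598.08

$3,598.08


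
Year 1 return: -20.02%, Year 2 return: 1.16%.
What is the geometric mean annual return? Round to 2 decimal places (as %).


Formula: Geometric mean = ((1+r1)*(1+r2))^(1/2) - 1
Product: (1 + -0.2002) * (1 + 0.0116) = 0.7998 * 1.0116 = 0.809078
Square root: 0.809078^0.5 = 0.899487
Geometric mean = 0.899487 - 1 = -0.100513
As percentage: -10.05%

-10.05%


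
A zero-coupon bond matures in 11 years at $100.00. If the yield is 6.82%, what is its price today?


Formula: Price = FV / (1 + r)^n
Substituting: Price = $100.00 / (1 + 0.0682)^11
Discount factor: (1.0682)^11 = 2.066228
Price = $100.00 / 2.066228 = $48.40

$48.40


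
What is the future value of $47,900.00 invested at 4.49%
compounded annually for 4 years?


Formula: FV = P * (1 + r)^n
Substituting: FV = $47,900.00 * (1 + 0.0449)^4
Growth factor: (1.0449)^4 = 1.192062
FV = $47,900.00 * 1.192062 = $57,099.78

$57,099.78


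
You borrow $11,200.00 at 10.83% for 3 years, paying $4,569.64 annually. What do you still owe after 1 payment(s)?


Formula: Balance = PV*(1+r)^k - PMT*((1+r)^k - 1)/r
Growth: (1 + 0.1083)^1 = 1.1083
Accumulated factor: ((1+r)^k - 1)/r = 1.0
Balance = $11,200.00 * 1.1083 - $4,569.64 * 1.0
Balance = $7,843.32

$7,843.32


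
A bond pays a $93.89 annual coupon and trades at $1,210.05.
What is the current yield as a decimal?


Formula: Current yield = annual coupon / price
Substituting: CY = $93.89 / $1,210.05
CY = 0.077592

0.077592


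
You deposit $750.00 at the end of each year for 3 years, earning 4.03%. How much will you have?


Formula: FV = PMT * ((1+r)^n - 1) / r
Growth factor: (1 + 0.0403)^3 = 1.125838
Numerator: 1.125838 - 1 = 0.125838
FV = $750.00 * 0.125838 / 0.0403 = $2,341.89

$2,341.89


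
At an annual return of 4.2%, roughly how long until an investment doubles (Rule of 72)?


Formula: Years ≈ 72 / r
Substituting: Years ≈ 72 / 4.2
Years ≈ 17.1

17.1 years


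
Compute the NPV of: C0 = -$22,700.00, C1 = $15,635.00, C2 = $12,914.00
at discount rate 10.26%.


Formula: NPV = C0 + C1/(1+r) + C2/(1+r)^2
Discount C1: $15,635.00 / (1 + 0.1026) = $14,180.12
Discount C2: $12,914.00 / (1 + 0.1026)^2 = $10,622.45
NPV = -$22,700.00 + $14,180.12 + $10,622.45 = $2,102.57

$2,102.57


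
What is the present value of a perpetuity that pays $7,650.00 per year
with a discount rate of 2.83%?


Formula: PV = C / r
Substituting: PV = $7,650.00 / 0.0283
PV = $270,318.02

$270,318.02


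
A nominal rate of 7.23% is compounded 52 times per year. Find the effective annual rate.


Formula: EAR = (1 + r/m)^m - 1
Period rate: r/m = 0.0723 / 52 = 0.00139
Compounding: (1 + 0.00139)^52 = 1.074924
EAR = 1.074924 - 1 = 0.074924

0.074924


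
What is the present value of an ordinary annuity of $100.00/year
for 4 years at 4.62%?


Formula: PV = PMT * (1 - (1+r)^(-n)) / r
Discount factor: (1 + 0.0462)^(-4) = 0.834721
Bracket: 1 - 0.834721 = 0.165279
PV = $100.00 * 0.165279 / 0.0462 = $357.75

$357.75


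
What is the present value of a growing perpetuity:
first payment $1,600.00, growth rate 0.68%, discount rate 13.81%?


Formula: PV = C / (r - g)
Spread: r - g = 0.1381 - 0.0068 = 0.1313
Substituting: PV = $1,600.00 / 0.1313
PV = $12,185.83

$12,185.83


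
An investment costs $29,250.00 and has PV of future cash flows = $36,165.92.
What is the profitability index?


Formula: PI = PV(cash flows) / initial investment
Substituting: PI = $36,165.92 / $29,250.00
PI = 1.2364

1.2364


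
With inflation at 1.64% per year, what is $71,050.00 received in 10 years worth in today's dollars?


Formula: Real value = nominal / (1 + inflation)^years
Price level: (1 + 0.0164)^10 = 1.176648
Real value = $71,050.00 / 1.176648 = $60,383.39

$60,383.39


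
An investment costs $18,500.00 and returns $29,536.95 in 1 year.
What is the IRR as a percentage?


Formula: IRR = C1/C0 - 1
Substituting: IRR = $29,536.95 / $18,500.00 - 1
Ratio: 1.596592 - 1 = 0.596592
IRR = 59.6592%

59.6592%


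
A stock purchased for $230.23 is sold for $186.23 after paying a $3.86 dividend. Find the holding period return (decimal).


Formula: HPR = (P1 - P0 + D) / P0
Gain: $186.23 - $230.23 + $3.86 = -$40.14
HPR = -$40.14 / $230.23 = -0.1743

-0.1743


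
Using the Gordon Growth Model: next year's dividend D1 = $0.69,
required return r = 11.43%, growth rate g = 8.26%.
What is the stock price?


Formula: P = D1 / (r - g)
Spread: r - g = 0.1143 - 0.0826 = 0.0317
Substituting: P = $0.69 / 0.0317
P = $21.77

$21.77


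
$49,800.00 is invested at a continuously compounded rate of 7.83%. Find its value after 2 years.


Formula: FV = P * e^(r*t)
Exponent: r*t = 0.0783 * 2 = 0.1566
e^(0.1566) = 1.169528
FV = $49,800.00 * 1.169528 = $58,242.48

$58,242.48


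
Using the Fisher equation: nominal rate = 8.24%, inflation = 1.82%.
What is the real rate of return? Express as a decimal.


Formula: (1 + r_real) = (1 + r_nom) / (1 + inflation)
Substituting: (1 + r_real) = 1.0824 / 1.0182
(1 + r_real) = 1.063052
r_real = 1.063052 - 1 = 0.063052

0.063052


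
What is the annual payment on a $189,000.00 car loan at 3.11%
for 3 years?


Formula: PMT = PV * r / (1 - (1+r)^(-n))
Denominator: 1 - (1 + 0.0311)^(-3) = 0.087784
Numerator: $189,000.00 * 0.0311 = 5877.9
PMT = 5877.9 / 0.087784 = $66,958.60

$66,958.60


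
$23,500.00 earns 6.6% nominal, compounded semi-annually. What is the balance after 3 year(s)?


Formula: FV = P * (1 + r/m)^(m*t)
Period rate: r/m = 0.066 / 2 = 0.033
Total periods: m*t = 2 * 3 = 6
Growth factor: (1 + 0.033)^6 = 1.215072
FV = $23,500.00 * 1.215072 = $28,554.19

$28,554.19


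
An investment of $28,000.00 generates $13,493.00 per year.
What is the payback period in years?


Formula: Payback = investment / annual cash flow
Substituting: Payback = $28,000.00 / $13,493.00
Payback = 2.0752 years

2.0752 years


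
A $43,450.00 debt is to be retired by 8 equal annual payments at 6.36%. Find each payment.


Formula: PMT = PV * r / (1 - (1+r)^(-n))
Denominator: 1 - (1 + 0.0636)^(-8) = 0.389377
Numerator: $43,450.00 * 0.0636 = 2763.42
PMT = 2763.42 / 0.389377 = $7,097.03

$7,097.03


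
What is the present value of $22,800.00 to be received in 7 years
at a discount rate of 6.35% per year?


Formula: PV = FV / (1 + r)^n
Substituting: PV = $22,800.00 / (1 + 0.0635)^7
Discount factor: (1.0635)^7 = 1.53873
PV = $22,800.00 / 1.53873 = $14,817.41

$14,817.41


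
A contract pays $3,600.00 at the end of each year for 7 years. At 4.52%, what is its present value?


Formula: PV = PMT * (1 - (1+r)^(-n)) / r
Discount factor: (1 + 0.0452)^(-7) = 0.733845
Bracket: 1 - 0.733845 = 0.266155
PV = $3,600.00 * 0.266155 / 0.0452 = $21,198.21

$21,198.21


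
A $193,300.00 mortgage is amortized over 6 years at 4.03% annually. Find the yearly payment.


Formula: PMT = PV * r / (1 - (1+r)^(-n))
Denominator: 1 - (1 + 0.0403)^(-6) = 0.211052
Numerator: $193,300.00 * 0.0403 = 7789.99
PMT = 7789.99 / 0.211052 = $36,910.30

$36,910.30


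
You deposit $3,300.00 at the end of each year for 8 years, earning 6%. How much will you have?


Formula: FV = PMT * ((1+r)^n - 1) / r
Growth factor: (1 + 0.06)^8 = 1.593848
Numerator: 1.593848 - 1 = 0.593848
FV = $3,300.00 * 0.593848 / 0.06 = $32,661.64

$32,661.64


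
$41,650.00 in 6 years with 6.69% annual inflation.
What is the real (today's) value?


Formula: Real value = nominal / (1 + inflation)^years
Price level: (1 + 0.0669)^6 = 1.474831
Real value = $41,650.00 / 1.474831 = $28,240.52

$28,240.52


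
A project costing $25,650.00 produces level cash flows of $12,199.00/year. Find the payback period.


Formula: Payback = investment / annual cash flow
Substituting: Payback = $25,650.00 / $12,199.00
Payback = 2.1026 years

2.1026 years


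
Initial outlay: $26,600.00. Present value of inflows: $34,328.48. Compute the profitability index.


Formula: PI = PV(cash flows) / initial investment
Substituting: PI = $34,328.48 / $26,600.00
PI = 1.2905

1.2905


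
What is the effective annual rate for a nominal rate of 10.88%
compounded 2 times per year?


Formula: EAR = (1 + r/m)^m - 1
Period rate: r/m = 0.1088 / 2 = 0.0544
Compounding: (1 + 0.0544)^2 = 1.111759
EAR = 1.111759 - 1 = 0.111759

0.111759


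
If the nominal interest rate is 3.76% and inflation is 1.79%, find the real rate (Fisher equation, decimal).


Formula: (1 + r_real) = (1 + r_nom) / (1 + inflation)
Substituting: (1 + r_real) = 1.0376 / 1.0179
(1 + r_real) = 1.019354
r_real = 1.019354 - 1 = 0.019354

0.019354


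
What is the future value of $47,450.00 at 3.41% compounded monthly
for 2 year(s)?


Formula: FV = P * (1 + r/m)^(m*t)
Period rate: r/m = 0.0341 / 12 = 0.002842
Total periods: m*t = 12 * 2 = 24
Growth factor: (1 + 0.002842)^24 = 1.070476
FV = $47,450.00 * 1.070476 = $50,794.08

$50,794.08


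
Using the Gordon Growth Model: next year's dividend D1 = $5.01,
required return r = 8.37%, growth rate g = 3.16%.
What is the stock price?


Formula: P = D1 / (r - g)
Spread: r - g = 0.0837 - 0.0316 = 0.0521
Substituting: P = $5.01 / 0.0521
P = $96.16

$96.16


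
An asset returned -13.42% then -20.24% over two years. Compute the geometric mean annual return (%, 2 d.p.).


Formula: Geometric mean = ((1+r1)*(1+r2))^(1/2) - 1
Product: (1 + -0.1342) * (1 + -0.2024) = 0.8658 * 0.7976 = 0.690562
Square root: 0.690562^0.5 = 0.831001
Geometric mean = 0.831001 - 1 = -0.168999
As percentage: -16.90%

-16.90%


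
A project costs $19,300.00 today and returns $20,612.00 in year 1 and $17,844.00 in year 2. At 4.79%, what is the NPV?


Formula: NPV = C0 + C1/(1+r) + C2/(1+r)^2
Discount C1: $20,612.00 / (1 + 0.0479) = $19,669.82
Discount C2: $17,844.00 / (1 + 0.0479)^2 = $16,249.97
NPV = -$19,300.00 + $19,669.82 + $16,249.97 = $16,619.78

$16,619.78


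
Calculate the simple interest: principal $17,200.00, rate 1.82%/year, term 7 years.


Formula: I = P * r * t
Substituting: I = $17,200.00 * 0.0182 * 7
Step: I = $17,200.00 * 0.1274
I = $2,191.28

$2,191.28


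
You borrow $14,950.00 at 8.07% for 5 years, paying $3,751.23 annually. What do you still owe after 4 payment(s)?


Formula: Balance = PV*(1+r)^k - PMT*((1+r)^k - 1)/r
Growth: (1 + 0.0807)^4 = 1.36402
Accumulated factor: ((1+r)^k - 1)/r = 4.510776
Balance = $14,950.00 * 1.36402 - $3,751.23 * 4.510776
Balance = $3,471.14

$3,471.14


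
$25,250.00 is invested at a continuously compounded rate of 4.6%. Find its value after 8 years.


Formula: FV = P * e^(r*t)
Exponent: r*t = 0.046 * 8 = 0.368
e^(0.368) = 1.444842
FV = $25,250.00 * 1.444842 = $36,482.26

$36,482.26


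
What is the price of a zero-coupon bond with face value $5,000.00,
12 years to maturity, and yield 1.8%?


Formula: Price = FV / (1 + r)^n
Substituting: Price = $5,000.00 / (1 + 0.018)^12
Discount factor: (1.018)^12 = 1.238721
Price = $5,000.00 / 1.238721 = $4,036.42

$4,036.42


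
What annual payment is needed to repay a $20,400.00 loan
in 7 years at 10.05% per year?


Formula: PMT = PV * r / (1 - (1+r)^(-n))
Denominator: 1 - (1 + 0.1005)^(-7) = 0.488472
Numerator: $20,400.00 * 0.1005 = 2050.2
PMT = 2050.2 / 0.488472 = $4,197.17

$4,197.17


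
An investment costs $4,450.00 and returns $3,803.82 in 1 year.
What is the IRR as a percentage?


Formula: IRR = C1/C0 - 1
Substituting: IRR = $3,803.82 / $4,450.00 - 1
Ratio: 0.854791 - 1 = -0.145209
IRR = -14.5209%

-14.5209%


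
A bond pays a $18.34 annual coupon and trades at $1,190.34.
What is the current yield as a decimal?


Formula: Current yield = annual coupon / price
Substituting: CY = $18.34 / $1,190.34
CY = 0.015407

0.015407


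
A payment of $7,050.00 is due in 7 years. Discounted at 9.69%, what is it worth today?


Formula: PV = FV / (1 + r)^n
Substituting: PV = $7,050.00 / (1 + 0.0969)^7
Discount factor: (1.0969)^7 = 1.910598
PV = $7,050.00 / 1.910598 = $3,689.94

$3,689.94


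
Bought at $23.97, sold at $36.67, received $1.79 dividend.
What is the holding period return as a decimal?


Formula: HPR = (P1 - P0 + D) / P0
Gain: $36.67 - $23.97 + $1.79 = $14.49
HPR = $14.49 / $23.97 = 0.6045

0.6045


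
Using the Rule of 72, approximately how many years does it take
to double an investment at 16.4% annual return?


Formula: Years ≈ 72 / r
Substituting: Years ≈ 72 / 16.4
Years ≈ 4.4

4.4 years


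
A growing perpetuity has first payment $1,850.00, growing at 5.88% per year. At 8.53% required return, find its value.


Formula: PV = C / (r - g)
Spread: r - g = 0.0853 - 0.0588 = 0.0265
Substituting: PV = $1,850.00 / 0.0265
PV = $69,811.32

$69,811.32


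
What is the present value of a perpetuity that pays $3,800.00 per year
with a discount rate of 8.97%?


Formula: PV = C / r
Substituting: PV = $3,800.00 / 0.0897
PV = $42,363.43

$42,363.43


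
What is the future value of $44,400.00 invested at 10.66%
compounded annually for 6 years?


Formula: FV = P * (1 + r)^n
Substituting: FV = $44,400.00 * (1 + 0.1066)^6
Growth factor: (1.1066)^6 = 1.836302
FV = $44,400.00 * 1.836302 = $81,531.79

$81,531.79


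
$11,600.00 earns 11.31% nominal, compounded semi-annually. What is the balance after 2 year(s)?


Formula: FV = P * (1 + r/m)^(m*t)
Period rate: r/m = 0.1131 / 2 = 0.05655
Total periods: m*t = 2 * 2 = 4
Growth factor: (1 + 0.05655)^4 = 1.246121
FV = $11,600.00 * 1.246121 = $14,455.00

$14,455.00


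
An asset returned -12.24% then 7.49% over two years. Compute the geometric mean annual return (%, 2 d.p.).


Formula: Geometric mean = ((1+r1)*(1+r2))^(1/2) - 1
Product: (1 + -0.1224) * (1 + 0.0749) = 0.8776 * 1.0749 = 0.943332
Square root: 0.943332^0.5 = 0.971253
Geometric mean = 0.971253 - 1 = -0.028747
As percentage: -2.87%

-2.87%


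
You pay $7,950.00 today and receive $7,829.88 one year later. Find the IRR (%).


Formula: IRR = C1/C0 - 1
Substituting: IRR = $7,829.88 / $7,950.00 - 1
Ratio: 0.984891 - 1 = -0.015109
IRR = -1.5109%

-1.5109%


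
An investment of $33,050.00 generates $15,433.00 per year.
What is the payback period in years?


Formula: Payback = investment / annual cash flow
Substituting: Payback = $33,050.00 / $15,433.00
Payback = 2.1415 years

2.1415 years


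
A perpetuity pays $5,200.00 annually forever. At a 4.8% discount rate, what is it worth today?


Formula: PV = C / r
Substituting: PV = $5,200.00 / 0.048
PV = $108,333.33

$108,333.33


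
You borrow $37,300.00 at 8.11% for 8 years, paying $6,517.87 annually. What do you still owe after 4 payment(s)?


Formula: Balance = PV*(1+r)^k - PMT*((1+r)^k - 1)/r
Growth: (1 + 0.0811)^4 = 1.36604
Accumulated factor: ((1+r)^k - 1)/r = 4.513442
Balance = $37,300.00 * 1.36604 - $6,517.87 * 4.513442
Balance = $21,535.27

$21,535.27


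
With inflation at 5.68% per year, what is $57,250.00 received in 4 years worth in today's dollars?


Formula: Real value = nominal / (1 + inflation)^years
Price level: (1 + 0.0568)^4 = 1.247301
Real value = $57,250.00 / 1.247301 = $45,899.11

$45,899.11


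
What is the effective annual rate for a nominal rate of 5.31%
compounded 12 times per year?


Formula: EAR = (1 + r/m)^m - 1
Period rate: r/m = 0.0531 / 12 = 0.004425
Compounding: (1 + 0.004425)^12 = 1.054412
EAR = 1.054412 - 1 = 0.054412

0.054412


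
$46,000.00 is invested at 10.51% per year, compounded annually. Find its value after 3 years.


Formula: FV = P * (1 + r)^n
Substituting: FV = $46,000.00 * (1 + 0.1051)^3
Growth factor: (1.1051)^3 = 1.349599
FV = $46,000.00 * 1.349599 = $62,081.55

$62,081.55


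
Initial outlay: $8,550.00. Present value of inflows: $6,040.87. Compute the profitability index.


Formula: PI = PV(cash flows) / initial investment
Substituting: PI = $6,040.87 / $8,550.00
PI = 0.7065

0.7065


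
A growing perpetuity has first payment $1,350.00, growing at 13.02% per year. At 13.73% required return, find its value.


Formula: PV = C / (r - g)
Spread: r - g = 0.1373 - 0.1302 = 0.0071
Substituting: PV = $1,350.00 / 0.0071
PV = $190,140.85

$190,140.85


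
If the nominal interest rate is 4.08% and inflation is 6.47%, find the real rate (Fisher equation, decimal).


Formula: (1 + r_real) = (1 + r_nom) / (1 + inflation)
Substituting: (1 + r_real) = 1.0408 / 1.0647
(1 + r_real) = 0.977552
r_real = 0.977552 - 1 = -0.022448

-0.022448


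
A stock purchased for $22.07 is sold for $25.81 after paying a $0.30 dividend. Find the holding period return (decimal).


Formula: HPR = (P1 - P0 + D) / P0
Gain: $25.81 - $22.07 + $0.30 = $4.04
HPR = $4.04 / $22.07 = 0.1831

0.1831


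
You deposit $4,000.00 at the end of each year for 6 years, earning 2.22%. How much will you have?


Formula: FV = PMT * ((1+r)^n - 1) / r
Growth factor: (1 + 0.0222)^6 = 1.140815
Numerator: 1.140815 - 1 = 0.140815
FV = $4,000.00 * 0.140815 / 0.0222 = $25,372.09

$25,372.09


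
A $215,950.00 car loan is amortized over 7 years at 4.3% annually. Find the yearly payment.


Formula: PMT = PV * r / (1 - (1+r)^(-n))
Denominator: 1 - (1 + 0.043)^(-7) = 0.255251
Numerator: $215,950.00 * 0.043 = 9285.85
PMT = 9285.85 / 0.255251 = $36,379.27

$36,379.27


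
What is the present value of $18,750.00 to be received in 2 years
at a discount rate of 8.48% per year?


Formula: PV = FV / (1 + r)^n
Substituting: PV = $18,750.00 / (1 + 0.0848)^2
Discount factor: (1.0848)^2 = 1.176791
PV = $18,750.00 / 1.176791 = $15,933.16

$15,933.16


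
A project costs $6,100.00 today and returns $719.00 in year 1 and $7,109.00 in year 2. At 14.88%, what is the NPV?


Formula: NPV = C0 + C1/(1+r) + C2/(1+r)^2
Discount C1: $719.00 / (1 + 0.1488) = $625.87
Discount C2: $7,109.00 / (1 + 0.1488)^2 = $5,386.66
NPV = -$6,100.00 + $625.87 + $5,386.66 = -$87.47

-$87.47


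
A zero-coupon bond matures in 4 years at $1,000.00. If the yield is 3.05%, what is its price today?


Formula: Price = FV / (1 + r)^n
Substituting: Price = $1,000.00 / (1 + 0.0305)^4
Discount factor: (1.0305)^4 = 1.127696
Price = $1,000.00 / 1.127696 = $886.76

$886.76


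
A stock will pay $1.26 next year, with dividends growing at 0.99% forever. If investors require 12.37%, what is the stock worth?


Formula: P = D1 / (r - g)
Spread: r - g = 0.1237 - 0.0099 = 0.1138
Substituting: P = $1.26 / 0.1138
P = $11.07

$11.07


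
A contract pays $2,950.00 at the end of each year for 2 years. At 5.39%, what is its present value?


Formula: PV = PMT * (1 - (1+r)^(-n)) / r
Discount factor: (1 + 0.0539)^(-2) = 0.900329
Bracket: 1 - 0.900329 = 0.099671
PV = $2,950.00 * 0.099671 / 0.0539 = $5,455.10

$5,455.10


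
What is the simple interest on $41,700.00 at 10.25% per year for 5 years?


Formula: I = P * r * t
Substituting: I = $41,700.00 * 0.1025 * 5
Step: I = $41,700.00 * 0.5125
I = $21,371.25

$21,371.25


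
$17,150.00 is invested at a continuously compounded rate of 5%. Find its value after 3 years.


Formula: FV = P * e^(r*t)
Exponent: r*t = 0.05 * 3 = 0.15
e^(0.15) = 1.161834
FV = $17,150.00 * 1.161834 = $19,925.46

$19,925.46


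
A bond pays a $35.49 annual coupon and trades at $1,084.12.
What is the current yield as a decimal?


Formula: Current yield = annual coupon / price
Substituting: CY = $35.49 / $1,084.12
CY = 0.032736

0.032736


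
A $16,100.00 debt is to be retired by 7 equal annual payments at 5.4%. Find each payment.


Formula: PMT = PV * r / (1 - (1+r)^(-n))
Denominator: 1 - (1 + 0.054)^(-7) = 0.307985
Numerator: $16,100.00 * 0.054 = 869.4
PMT = 869.4 / 0.307985 = $2,822.87

$2,822.87


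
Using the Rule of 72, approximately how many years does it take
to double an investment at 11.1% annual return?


Formula: Years ≈ 72 / r
Substituting: Years ≈ 72 / 11.1
Years ≈ 6.5

6.5 years


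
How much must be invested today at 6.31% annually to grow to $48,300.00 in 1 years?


Formula: PV = FV / (1 + r)^n
Substituting: PV = $48,300.00 / (1 + 0.0631)^1
Discount factor: (1.0631)^1 = 1.0631
PV = $48,300.00 / 1.0631 = $45,433.17

$45,433.17


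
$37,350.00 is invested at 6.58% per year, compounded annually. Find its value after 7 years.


Formula: FV = P * (1 + r)^n
Substituting: FV = $37,350.00 * (1 + 0.0658)^7
Growth factor: (1.0658)^7 = 1.562176
FV = $37,350.00 * 1.562176 = $58,347.28

$58,347.28


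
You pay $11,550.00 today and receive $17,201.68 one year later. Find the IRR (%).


Formula: IRR = C1/C0 - 1
Substituting: IRR = $17,201.68 / $11,550.00 - 1
Ratio: 1.489323 - 1 = 0.489323
IRR = 48.9323%

48.9323%


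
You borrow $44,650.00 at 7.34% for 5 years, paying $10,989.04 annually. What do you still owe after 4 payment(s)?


Formula: Balance = PV*(1+r)^k - PMT*((1+r)^k - 1)/r
Growth: (1 + 0.0734)^4 = 1.327536
Accumulated factor: ((1+r)^k - 1)/r = 4.462346
Balance = $44,650.00 * 1.327536 - $10,989.04 * 4.462346
Balance = $10,237.59

$10,237.59


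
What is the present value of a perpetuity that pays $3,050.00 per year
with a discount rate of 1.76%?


Formula: PV = C / r
Substituting: PV = $3,050.00 / 0.0176
PV = $173,295.45

$173,295.45


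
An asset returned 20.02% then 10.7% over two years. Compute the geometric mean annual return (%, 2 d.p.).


Formula: Geometric mean = ((1+r1)*(1+r2))^(1/2) - 1
Product: (1 + 0.2002) * (1 + 0.107) = 1.2002 * 1.107 = 1.328621
Square root: 1.328621^0.5 = 1.152658
Geometric mean = 1.152658 - 1 = 0.152658
As percentage: 15.27%

15.27%


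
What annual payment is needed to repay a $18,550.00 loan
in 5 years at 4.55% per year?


Formula: PMT = PV * r / (1 - (1+r)^(-n))
Denominator: 1 - (1 + 0.0455)^(-5) = 0.199466
Numerator: $18,550.00 * 0.0455 = 844.025
PMT = 844.025 / 0.199466 = $4,231.42

$4,231.42


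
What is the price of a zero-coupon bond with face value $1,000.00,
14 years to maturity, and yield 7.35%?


Formula: Price = FV / (1 + r)^n
Substituting: Price = $1,000.00 / (1 + 0.0735)^14
Discount factor: (1.0735)^14 = 2.69916
Price = $1,000.00 / 2.69916 = $370.49

$370.49


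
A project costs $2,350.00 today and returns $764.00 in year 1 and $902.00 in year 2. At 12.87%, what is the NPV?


Formula: NPV = C0 + C1/(1+r) + C2/(1+r)^2
Discount C1: $764.00 / (1 + 0.1287) = $676.88
Discount C2: $902.00 / (1 + 0.1287)^2 = $708.03
NPV = -$2,350.00 + $676.88 + $708.03 = -$965.09

-$965.09


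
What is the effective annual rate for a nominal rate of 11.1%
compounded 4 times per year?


Formula: EAR = (1 + r/m)^m - 1
Period rate: r/m = 0.111 / 4 = 0.02775
Compounding: (1 + 0.02775)^4 = 1.115706
EAR = 1.115706 - 1 = 0.115706

0.115706


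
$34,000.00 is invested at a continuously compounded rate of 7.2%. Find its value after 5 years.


Formula: FV = P * e^(r*t)
Exponent: r*t = 0.072 * 5 = 0.36
e^(0.36) = 1.433329
FV = $34,000.00 * 1.433329 = $48,733.20

$48,733.20


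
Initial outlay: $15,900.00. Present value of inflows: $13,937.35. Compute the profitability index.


Formula: PI = PV(cash flows) / initial investment
Substituting: PI = $13,937.35 / $15,900.00
PI = 0.8766

0.8766


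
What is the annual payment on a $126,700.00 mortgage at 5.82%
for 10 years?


Formula: PMT = PV * r / (1 - (1+r)^(-n))
Denominator: 1 - (1 + 0.0582)^(-10) = 0.432034
Numerator: $126,700.00 * 0.0582 = 7373.94
PMT = 7373.94 / 0.432034 = $17,067.97

$17,067.97


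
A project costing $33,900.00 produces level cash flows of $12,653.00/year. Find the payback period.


Formula: Payback = investment / annual cash flow
Substituting: Payback = $33,900.00 / $12,653.00
Payback = 2.6792 years

2.6792 years


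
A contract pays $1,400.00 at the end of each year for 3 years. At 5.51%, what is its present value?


Formula: PV = PMT * (1 - (1+r)^(-n)) / r
Discount factor: (1 + 0.0551)^(-3) = 0.851372
Bracket: 1 - 0.851372 = 0.148628
PV = $1,400.00 * 0.148628 / 0.0551 = $3,776.40

$3,776.40


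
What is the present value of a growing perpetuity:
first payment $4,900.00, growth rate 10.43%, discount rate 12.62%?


Formula: PV = C / (r - g)
Spread: r - g = 0.1262 - 0.1043 = 0.0219
Substituting: PV = $4,900.00 / 0.0219
PV = $223,744.29

$223,744.29


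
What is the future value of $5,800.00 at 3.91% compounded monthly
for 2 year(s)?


Formula: FV = P * (1 + r/m)^(m*t)
Period rate: r/m = 0.0391 / 12 = 0.003258
Total periods: m*t = 12 * 2 = 24
Growth factor: (1 + 0.003258)^24 = 1.081201
FV = $5,800.00 * 1.081201 = $6,270.97

$6,270.97


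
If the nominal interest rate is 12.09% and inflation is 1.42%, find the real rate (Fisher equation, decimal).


Formula: (1 + r_real) = (1 + r_nom) / (1 + inflation)
Substituting: (1 + r_real) = 1.1209 / 1.0142
(1 + r_real) = 1.105206
r_real = 1.105206 - 1 = 0.105206

0.105206


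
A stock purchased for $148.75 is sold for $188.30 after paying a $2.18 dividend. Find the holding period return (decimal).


Formula: HPR = (P1 - P0 + D) / P0
Gain: $188.30 - $148.75 + $2.18 = $41.73
HPR = $41.73 / $148.75 = 0.2805

0.2805


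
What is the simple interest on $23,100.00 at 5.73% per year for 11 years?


Formula: I = P * r * t
Substituting: I = $23,100.00 * 0.0573 * 11
Step: I = $23,100.00 * 0.6303
I = $14,559.93

$14,559.93


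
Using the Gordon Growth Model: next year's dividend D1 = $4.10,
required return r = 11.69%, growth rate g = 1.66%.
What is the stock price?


Formula: P = D1 / (r - g)
Spread: r - g = 0.1169 - 0.0166 = 0.1003
Substituting: P = $4.10 / 0.1003
P = $40.88

$40.88


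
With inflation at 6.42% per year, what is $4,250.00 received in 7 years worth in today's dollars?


Formula: Real value = nominal / (1 + inflation)^years
Price level: (1 + 0.0642)^7 = 1.545834
Real value = $4,250.00 / 1.545834 = $2,749.33

$2,749.33


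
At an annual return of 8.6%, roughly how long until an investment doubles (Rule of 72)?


Formula: Years ≈ 72 / r
Substituting: Years ≈ 72 / 8.6
Years ≈ 8.4

8.4 years


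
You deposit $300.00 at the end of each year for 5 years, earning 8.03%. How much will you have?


Formula: FV = PMT * ((1+r)^n - 1) / r
Growth factor: (1 + 0.0803)^5 = 1.47137
Numerator: 1.47137 - 1 = 0.47137
FV = $300.00 * 0.47137 / 0.0803 = $1,761.03

$1,761.03


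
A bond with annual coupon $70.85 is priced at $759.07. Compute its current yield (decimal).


Formula: Current yield = annual coupon / price
Substituting: CY = $70.85 / $759.07
CY = 0.093338

0.093338


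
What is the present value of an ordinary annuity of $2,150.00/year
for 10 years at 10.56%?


Formula: PV = PMT * (1 - (1+r)^(-n)) / r
Discount factor: (1 + 0.1056)^(-10) = 0.366454
Bracket: 1 - 0.366454 = 0.633546
PV = $2,150.00 * 0.633546 / 0.1056 = $12,898.90

$12,898.90


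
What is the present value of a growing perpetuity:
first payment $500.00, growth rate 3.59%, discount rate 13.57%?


Formula: PV = C / (r - g)
Spread: r - g = 0.1357 - 0.0359 = 0.0998
Substituting: PV = $500.00 / 0.0998
PV = $5,010.02

$5,010.02


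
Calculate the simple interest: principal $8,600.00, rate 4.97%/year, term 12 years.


Formula: I = P * r * t
Substituting: I = $8,600.00 * 0.0497 * 12
Step: I = $8,600.00 * 0.5964
I = $5,129.04

$5,129.04


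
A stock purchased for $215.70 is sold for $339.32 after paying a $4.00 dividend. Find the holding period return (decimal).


Formula: HPR = (P1 - P0 + D) / P0
Gain: $339.32 - $215.70 + $4.00 = $127.62
HPR = $127.62 / $215.70 = 0.5917

0.5917


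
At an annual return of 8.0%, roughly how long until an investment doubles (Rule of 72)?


Formula: Years ≈ 72 / r
Substituting: Years ≈ 72 / 8.0
Years ≈ 9.0

9.0 years


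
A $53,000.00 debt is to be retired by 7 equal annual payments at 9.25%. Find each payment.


Formula: PMT = PV * r / (1 - (1+r)^(-n))
Denominator: 1 - (1 + 0.0925)^(-7) = 0.461668
Numerator: $53,000.00 * 0.0925 = 4902.5
PMT = 4902.5 / 0.461668 = $10,619.09

$10,619.09


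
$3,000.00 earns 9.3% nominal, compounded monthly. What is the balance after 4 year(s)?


Formula: FV = P * (1 + r/m)^(m*t)
Period rate: r/m = 0.093 / 12 = 0.00775
Total periods: m*t = 12 * 4 = 48
Growth factor: (1 + 0.00775)^48 = 1.448554
FV = $3,000.00 * 1.448554 = $4,345.66

$4,345.66


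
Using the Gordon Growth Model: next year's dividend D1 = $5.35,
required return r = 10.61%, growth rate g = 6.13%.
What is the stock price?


Formula: P = D1 / (r - g)
Spread: r - g = 0.1061 - 0.0613 = 0.0448
Substituting: P = $5.35 / 0.0448
P = $119.42

$119.42


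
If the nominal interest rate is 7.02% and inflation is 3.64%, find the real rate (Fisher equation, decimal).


Formula: (1 + r_real) = (1 + r_nom) / (1 + inflation)
Substituting: (1 + r_real) = 1.0702 / 1.0364
(1 + r_real) = 1.032613
r_real = 1.032613 - 1 = 0.032613

0.032613


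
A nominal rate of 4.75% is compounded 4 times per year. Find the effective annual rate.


Formula: EAR = (1 + r/m)^m - 1
Period rate: r/m = 0.0475 / 4 = 0.011875
Compounding: (1 + 0.011875)^4 = 1.048353
EAR = 1.048353 - 1 = 0.048353

0.048353


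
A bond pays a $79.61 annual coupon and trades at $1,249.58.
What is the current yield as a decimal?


Formula: Current yield = annual coupon / price
Substituting: CY = $79.61 / $1,249.58
CY = 0.063709

0.063709


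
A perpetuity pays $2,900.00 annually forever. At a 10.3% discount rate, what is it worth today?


Formula: PV = C / r
Substituting: PV = $2,900.00 / 0.103
PV = $28,155.34

$28,155.34


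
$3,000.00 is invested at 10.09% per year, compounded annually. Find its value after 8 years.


Formula: FV = P * (1 + r)^n
Substituting: FV = $3,000.00 * (1 + 0.1009)^8
Growth factor: (1.1009)^8 = 2.15766
FV = $3,000.00 * 2.15766 = $6,472.98

$6,472.98


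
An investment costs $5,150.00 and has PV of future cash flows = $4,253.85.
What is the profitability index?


Formula: PI = PV(cash flows) / initial investment
Substituting: PI = $4,253.85 / $5,150.00
PI = 0.826

0.826


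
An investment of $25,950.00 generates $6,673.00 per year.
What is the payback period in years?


Formula: Payback = investment / annual cash flow
Substituting: Payback = $25,950.00 / $6,673.00
Payback = 3.8888 years

3.8888 years


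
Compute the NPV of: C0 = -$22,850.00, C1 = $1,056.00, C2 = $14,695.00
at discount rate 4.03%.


Formula: NPV = C0 + C1/(1+r) + C2/(1+r)^2
Discount C1: $1,056.00 / (1 + 0.0403) = $1,015.09
Discount C2: $14,695.00 / (1 + 0.0403)^2 = $13,578.52
NPV = -$22,850.00 + $1,015.09 + $13,578.52 = -$8,256.39

-$8,256.39


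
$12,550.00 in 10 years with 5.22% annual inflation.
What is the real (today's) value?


Formula: Real value = nominal / (1 + inflation)^years
Price level: (1 + 0.0522)^10 = 1.663347
Real value = $12,550.00 / 1.663347 = $7,545.03

$7,545.03


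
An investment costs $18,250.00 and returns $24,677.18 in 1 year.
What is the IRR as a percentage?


Formula: IRR = C1/C0 - 1
Substituting: IRR = $24,677.18 / $18,250.00 - 1
Ratio: 1.352174 - 1 = 0.352174
IRR = 35.2174%

35.2174%


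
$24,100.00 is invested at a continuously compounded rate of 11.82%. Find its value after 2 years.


Formula: FV = P * e^(r*t)
Exponent: r*t = 0.1182 * 2 = 0.2364
e^(0.2364) = 1.266681
FV = $24,100.00 * 1.266681 = $30,527.01

$30,527.01


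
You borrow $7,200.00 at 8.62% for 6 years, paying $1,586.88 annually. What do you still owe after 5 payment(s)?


Formula: Balance = PV*(1+r)^k - PMT*((1+r)^k - 1)/r
Growth: (1 + 0.0862)^5 = 1.51199
Accumulated factor: ((1+r)^k - 1)/r = 5.939562
Balance = $7,200.00 * 1.51199 - $1,586.88 * 5.939562
Balance = $1,460.96

$1,460.96


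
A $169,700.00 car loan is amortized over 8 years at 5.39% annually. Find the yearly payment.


Formula: PMT = PV * r / (1 - (1+r)^(-n))
Denominator: 1 - (1 + 0.0539)^(-8) = 0.34294
Numerator: $169,700.00 * 0.0539 = 9146.83
PMT = 9146.83 / 0.34294 = $26,671.78

$26,671.78


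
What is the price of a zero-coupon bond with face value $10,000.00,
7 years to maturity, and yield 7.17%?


Formula: Price = FV / (1 + r)^n
Substituting: Price = $10,000.00 / (1 + 0.0717)^7
Discount factor: (1.0717)^7 = 1.623726
Price = $10,000.00 / 1.623726 = $6,158.68

$6,158.68


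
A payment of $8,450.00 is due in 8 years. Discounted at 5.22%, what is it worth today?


Formula: PV = FV / (1 + r)^n
Substituting: PV = $8,450.00 / (1 + 0.0522)^8
Discount factor: (1.0522)^8 = 1.502403
PV = $8,450.00 / 1.502403 = $5,624.32

$5,624.32


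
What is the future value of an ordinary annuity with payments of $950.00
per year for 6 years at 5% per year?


Formula: FV = PMT * ((1+r)^n - 1) / r
Growth factor: (1 + 0.05)^6 = 1.340096
Numerator: 1.340096 - 1 = 0.340096
FV = $950.00 * 0.340096 / 0.05 = $6,461.82

$6,461.82


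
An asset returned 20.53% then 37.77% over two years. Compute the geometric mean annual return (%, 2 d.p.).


Formula: Geometric mean = ((1+r1)*(1+r2))^(1/2) - 1
Product: (1 + 0.2053) * (1 + 0.3777) = 1.2053 * 1.3777 = 1.660542
Square root: 1.660542^0.5 = 1.28862
Geometric mean = 1.28862 - 1 = 0.28862
As percentage: 28.86%

28.86%


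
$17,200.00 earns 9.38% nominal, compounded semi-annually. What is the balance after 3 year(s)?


Formula: FV = P * (1 + r/m)^(m*t)
Period rate: r/m = 0.0938 / 2 = 0.0469
Total periods: m*t = 2 * 3 = 6
Growth factor: (1 + 0.0469)^6 = 1.316531
FV = $17,200.00 * 1.316531 = $22,644.34

$22,644.34


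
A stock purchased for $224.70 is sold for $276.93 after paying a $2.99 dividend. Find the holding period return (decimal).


Formula: HPR = (P1 - P0 + D) / P0
Gain: $276.93 - $224.70 + $2.99 = $55.22
HPR = $55.22 / $224.70 = 0.2457

0.2457


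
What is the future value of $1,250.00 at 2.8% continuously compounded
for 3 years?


Formula: FV = P * e^(r*t)
Exponent: r*t = 0.028 * 3 = 0.084
e^(0.084) = 1.087629
FV = $1,250.00 * 1.087629 = $1,359.54

$1,359.54


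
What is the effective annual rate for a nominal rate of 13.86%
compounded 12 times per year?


Formula: EAR = (1 + r/m)^m - 1
Period rate: r/m = 0.1386 / 12 = 0.01155
Compounding: (1 + 0.01155)^12 = 1.147753
EAR = 1.147753 - 1 = 0.147753

0.147753
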